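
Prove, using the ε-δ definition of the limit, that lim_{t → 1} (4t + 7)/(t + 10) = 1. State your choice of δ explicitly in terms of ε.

δ = min(11/2, (11/6)ε)

Suppose ε > 0. We want δ > 0 with 0 < |t − 1| < δ ⇒ |(4t + 7)/(t + 10) − 1| < ε.
Combining over a common denominator, (4t + 7)/(t + 10) − 1 = [(4t + 7)·11 − 11·(t + 10)] / [11·(t + 10)] = 33(t − 1) / (11(t + 10)).
So |(4t + 7)/(t + 10) − 1| = 33|t − 1| / (11·|t + 10|).
Restrict δ ≤ 11/2. Then |t − 1| < 11/2 gives |t + 10| = |(t − 1) + 11| ≥ 11 − 11/2 = 11/2.
Hence |(4t + 7)/(t + 10) − 1| < 33|t − 1|/(11·(11/2)) = (6/11)|t − 1|, which is < ε once |t − 1| < (11/6)ε.
Take δ = min(11/2, (11/6)ε). Then 0 < |t − 1| < δ forces both bounds, so |(4t + 7)/(t + 10) − 1| < ε.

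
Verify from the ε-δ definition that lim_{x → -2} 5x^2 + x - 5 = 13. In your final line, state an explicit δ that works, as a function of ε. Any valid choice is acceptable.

δ = min(1, ε/24)

Let ε > 0 be given. We want δ > 0 such that 0 < |x + 2| < δ implies |(5x^2 + x - 5) − 13| < ε.
(5x^2 + x - 5) − 13 = 5x^2 + x - 18 = (x + 2)(5x - 9).
So |(5x^2 + x - 5) − 13| = |x + 2|·|5x - 9|.
Require δ ≤ 1. Then |x + 2| < 1 gives |x| < 3, and by the triangle inequality |5x - 9| ≤ 5·3 + 9 = 24.
Hence |(5x^2 + x - 5) − 13| ≤ 24|x + 2| < ε provided |x + 2| < ε/24.
Take δ = min(1, ε/24). Then 0 < |x + 2| < δ gives both |x + 2| < 1 and |x + 2| < ε/24, so |(5x^2 + x - 5) − 13| < ε.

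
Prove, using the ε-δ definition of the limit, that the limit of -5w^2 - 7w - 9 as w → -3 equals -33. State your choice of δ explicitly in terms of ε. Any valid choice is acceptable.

Let ε > 0 be given. We want δ > 0 such that 0 < |w + 3| < δ implies |(-5w^2 - 7w - 9) + 33| < ε.
(-5w^2 - 7w - 9) + 33 = -5w^2 - 7w + 24 = (w + 3)(-5w + 8).
So |(-5w^2 - 7w - 9) + 33| = |w + 3|·|-5w + 8|.
Assume first that |w + 3| < 1, so |w| < 4. Then |-5w + 8| ≤ 5·4 + 8 = 28.
Hence |(-5w^2 - 7w - 9) + 33| ≤ 28|w + 3| < ε provided |w + 3| < ε/28.
Take δ = min(1, ε/28). Then 0 < |w + 3| < δ gives both |w + 3| < 1 and |w + 3| < ε/28, so |(-5w^2 - 7w - 9) + 33| < ε.

δ = min(1, ε/28)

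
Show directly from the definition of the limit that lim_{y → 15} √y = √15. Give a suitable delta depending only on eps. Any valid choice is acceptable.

delta = min(15, √15·eps)

Let eps > 0 be given. We want delta > 0 such that 0 < |y − 15| < delta implies |√y − √15| < eps.
Multiplying by the conjugate, |√y − √15| = |y − 15|/(√y + √15).
Restrict delta ≤ 15 so that |y − 15| < 15 forces y > 0, and then √y + √15 > √15.
Hence |√y − √15| < |y − 15|/√15, which is < eps once |y − 15| < √15·eps.
Take delta = min(15, √15·eps). If 0 < |y − 15| < delta then y > 0 and |√y − √15| < |y − 15|/√15 < eps.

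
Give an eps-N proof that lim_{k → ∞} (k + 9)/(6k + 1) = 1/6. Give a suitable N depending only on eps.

N = (53/36)/eps

Fix eps > 0. For k ≥ 1, |(k + 9)/(6k + 1) − (1/6)| = |53|/(6(6k + 1)) = 53/(6(6k + 1)).
Since 6k + 1 ≥ 6k for k ≥ 1, this is ≤ 53/(6·6k) = (53/36)/k.
So |(k + 9)/(6k + 1) − (1/6)| < eps whenever k > (53/36)/eps.
Take N = (53/36)/eps. If k > N then |(k + 9)/(6k + 1) − (1/6)| ≤ (53/36)/k < eps.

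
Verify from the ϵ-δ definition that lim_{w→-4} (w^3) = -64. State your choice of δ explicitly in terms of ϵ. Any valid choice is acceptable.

δ = min(2, ϵ/76)

Let ϵ > 0. We seek δ > 0 with 0 < |w + 4| < δ ⇒ |w^3 + 64| < ϵ.
Factor: w^3 + 64 = (w + 4)(w^2 - 4w + 16), so |w^3 + 64| = |w + 4|·|w^2 - 4w + 16|.
Impose δ ≤ 2 so that |w| < 6; then |w^2 - 4w + 16| ≤ 76.
Hence |w^3 + 64| ≤ 76|w + 4|, which is < ϵ once |w + 4| < ϵ/76.
Take δ = min(2, ϵ/76). If 0 < |w + 4| < δ then both bounds hold and |w^3 + 64| ≤ 76|w + 4| < 76·(ϵ/76) = ϵ.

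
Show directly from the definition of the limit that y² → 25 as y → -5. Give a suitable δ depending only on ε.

δ = min(2, ε/12)

Let ε > 0. We seek δ > 0 with 0 < |y + 5| < δ ⇒ |y² − 25| < ε.
Factor: y² − 25 = (y + 5)(y - 5), so |y² − 25| = |y + 5|·|y - 5|.
Impose δ ≤ 2 so that |y| < 7; then |y - 5| ≤ 12.
Hence |y² − 25| ≤ 12|y + 5|, which is < ε once |y + 5| < ε/12.
Take δ = min(2, ε/12). If 0 < |y + 5| < δ then both bounds hold and |y² − 25| ≤ 12|y + 5| < 12·(ε/12) = ε.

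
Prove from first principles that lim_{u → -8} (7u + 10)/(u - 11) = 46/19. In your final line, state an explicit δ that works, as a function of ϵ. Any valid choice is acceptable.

Let ϵ > 0 be given. We want δ > 0 with 0 < |u + 8| < δ ⇒ |(7u + 10)/(u - 11) − (46/19)| < ϵ.
Combining over a common denominator, (7u + 10)/(u - 11) − (46/19) = [(7u + 10)·(-19) − (-46)·(u - 11)] / [(-19)·(u - 11)] = -87(u + 8) / ((-19)(u - 11)).
So |(7u + 10)/(u - 11) − (46/19)| = 87|u + 8| / (19·|u − 11|).
Require δ ≤ 19/2, so |u − 11| ≥ |-19| − |u + 8| > 19 − 19/2 = 19/2.
Hence |(7u + 10)/(u - 11) − (46/19)| < 87|u + 8|/(19·(19/2)) = (174/361)|u + 8|, which is < ϵ once |u + 8| < (361/174)ϵ.
Take δ = min(19/2, (361/174)ϵ). Then 0 < |u + 8| < δ forces both bounds, so |(7u + 10)/(u - 11) − (46/19)| < ϵ.

δ = min(19/2, (361/174)ϵ)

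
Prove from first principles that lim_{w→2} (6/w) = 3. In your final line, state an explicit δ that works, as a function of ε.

δ = min(1, (1/3)ε)

Suppose ε > 0. We seek δ > 0 such that 0 < |w − 2| < δ implies |6/w − 3| < ε.
|6/w − 3| = 6·|2 − w|/(2·|w|) = 6|w − 2|/(2|w|).
Restrict δ ≤ 1. Then |w − 2| < 1 gives |w| > 1, so 2|w| > 2.
Then |6/w − 3| < 6|w − 2|/2, which is < ε when |w − 2| < (1/3)ε.
Take δ = min(1, (1/3)ε). Then 0 < |w − 2| < δ gives both |w − 2| < 1 and |w − 2| < (1/3)ε, so |6/w − 3| < ε.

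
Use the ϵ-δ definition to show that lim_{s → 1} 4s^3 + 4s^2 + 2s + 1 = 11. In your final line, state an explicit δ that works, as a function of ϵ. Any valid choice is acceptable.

δ = min(2, ϵ/70)

Let ϵ > 0 be given. We want δ > 0 such that 0 < |s − 1| < δ implies |(4s^3 + 4s^2 + 2s + 1) − 11| < ϵ.
(4s^3 + 4s^2 + 2s + 1) − 11 = 4s^3 + 4s^2 + 2s - 10 = (s − 1)(4s^2 + 8s + 10).
So |(4s^3 + 4s^2 + 2s + 1) − 11| = |s − 1|·|4s^2 + 8s + 10|.
Assume first that |s − 1| < 2, so |s| < 3. Then |4s^2 + 8s + 10| ≤ 4·3^2 + 8·3 + 10 = 70.
Hence |(4s^3 + 4s^2 + 2s + 1) − 11| ≤ 70|s − 1| < ϵ provided |s − 1| < ϵ/70.
Choosing δ = min(2, ϵ/70) ensures both conditions, hence |(4s^3 + 4s^2 + 2s + 1) − 11| < ϵ.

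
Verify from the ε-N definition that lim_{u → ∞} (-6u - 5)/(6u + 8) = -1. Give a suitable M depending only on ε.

M = (1/2)/ε

Let ε > 0. We seek M > 0 such that u > M implies |(-6u - 5)/(6u + 8) + 1| < ε.
(-6u - 5)/(6u + 8) + 1 = (6(-6u - 5) − (-6)(6u + 8)) / (6(6u + 8)) = 18/(6(6u + 8)).
For u > 0 we have 6u + 8 > 6u, so |(-6u - 5)/(6u + 8) + 1| = 18/(6(6u + 8)) < 18/(6·6u) = (1/2)/u.
Thus |(-6u - 5)/(6u + 8) + 1| < ε whenever u > (1/2)/ε.
Take M = (1/2)/ε. If u > M then |(-6u - 5)/(6u + 8) + 1| < (1/2)/u < ε.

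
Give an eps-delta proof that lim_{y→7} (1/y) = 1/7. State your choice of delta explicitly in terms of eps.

Let eps > 0 be given. We seek delta > 0 such that 0 < |y − 7| < delta implies |1/y − (1/7)| < eps.
|1/y − (1/7)| = |7 − y|/(7·|y|) = |y − 7|/(7|y|).
Require delta ≤ 7/2 so that |y| > 7 − 7/2 = 7/2, hence 7|y| > 49/2.
Then |1/y − (1/7)| < |y − 7|/(49/2), which is < eps when |y − 7| < (49/2)eps.
Take delta = min(7/2, (49/2)eps). Then 0 < |y − 7| < delta gives both |y − 7| < 7/2 and |y − 7| < (49/2)eps, so |1/y − (1/7)| < eps.

delta = min(7/2, (49/2)eps)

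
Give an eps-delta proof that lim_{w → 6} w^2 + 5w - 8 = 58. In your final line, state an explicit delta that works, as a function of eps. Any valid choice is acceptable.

delta = min(2, eps/19)

Let eps > 0 be given. We want delta > 0 such that 0 < |w − 6| < delta implies |(w^2 + 5w - 8) − 58| < eps.
(w^2 + 5w - 8) − 58 = w^2 + 5w - 66 = (w − 6)(w + 11).
So |(w^2 + 5w - 8) − 58| = |w − 6|·|w + 11|.
Require delta ≤ 2. Then |w − 6| < 2 gives |w| < 8, and by the triangle inequality |w + 11| ≤ 8 + 11 = 19.
Hence |(w^2 + 5w - 8) − 58| ≤ 19|w − 6| < eps provided |w − 6| < eps/19.
Choosing delta = min(2, eps/19) ensures both conditions, hence |(w^2 + 5w - 8) − 58| < eps.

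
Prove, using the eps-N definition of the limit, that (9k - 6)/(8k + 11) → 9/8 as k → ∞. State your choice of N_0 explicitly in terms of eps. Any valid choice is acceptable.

N_0 = (147/64)/eps

Let eps > 0 be given. For k ≥ 1, |(9k - 6)/(8k + 11) − (9/8)| = |-147|/(8(8k + 11)) = 147/(8(8k + 11)).
Since 8k + 11 ≥ 8k for k ≥ 1, this is ≤ 147/(8·8k) = (147/64)/k.
So |(9k - 6)/(8k + 11) − (9/8)| < eps whenever k > (147/64)/eps.
Take N_0 = (147/64)/eps. If k > N_0 then |(9k - 6)/(8k + 11) − (9/8)| ≤ (147/64)/k < eps.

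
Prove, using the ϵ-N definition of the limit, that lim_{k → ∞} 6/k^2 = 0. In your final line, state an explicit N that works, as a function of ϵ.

N = (6/ϵ)^{1/2}

Fix ϵ > 0. For k ≥ 1, |6/k^2 − 0| = 6/k^2.
6/k^2 < ϵ ⇔ k^2 > 6/ϵ ⇔ k > (6/ϵ)^{1/2}.
Take N = (6/ϵ)^{1/2}. Then k > N implies 6/k^2 < ϵ.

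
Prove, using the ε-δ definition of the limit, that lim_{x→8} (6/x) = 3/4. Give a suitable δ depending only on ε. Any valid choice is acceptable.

δ = min(4, (16/3)ε)

Suppose ε > 0. We seek δ > 0 such that 0 < |x − 8| < δ implies |6/x − (3/4)| < ε.
|6/x − (3/4)| = 6·|8 − x|/(8·|x|) = 6|x − 8|/(8|x|).
Require δ ≤ 4 so that |x| > 8 − 4 = 4, hence 8|x| > 32.
Then |6/x − (3/4)| < 6|x − 8|/32, which is < ε when |x − 8| < (16/3)ε.
Take δ = min(4, (16/3)ε). Then 0 < |x − 8| < δ gives both |x − 8| < 4 and |x − 8| < (16/3)ε, so |6/x − (3/4)| < ε.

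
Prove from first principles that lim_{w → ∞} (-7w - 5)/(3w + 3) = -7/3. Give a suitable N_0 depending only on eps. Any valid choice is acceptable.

N_0 = (2/3)/eps

Let eps > 0 be given. We seek N_0 > 0 such that w > N_0 implies |(-7w - 5)/(3w + 3) + 7/3| < eps.
(-7w - 5)/(3w + 3) + 7/3 = (3(-7w - 5) − (-7)(3w + 3)) / (3(3w + 3)) = 6/(3(3w + 3)).
For w > 0 we have 3w + 3 > 3w, so |(-7w - 5)/(3w + 3) + 7/3| = 6/(3(3w + 3)) < 6/(3·3w) = (2/3)/w.
Thus |(-7w - 5)/(3w + 3) + 7/3| < eps whenever w > (2/3)/eps.
Take N_0 = (2/3)/eps. If w > N_0 then |(-7w - 5)/(3w + 3) + 7/3| < (2/3)/w < eps.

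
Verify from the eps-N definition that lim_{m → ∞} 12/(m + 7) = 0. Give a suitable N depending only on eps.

N = 12/eps

Let eps > 0 be given. For m ≥ 1, |12/(m + 7) − 0| = 12/(m + 7) ≤ 12/m.
We need 12/m < eps, i.e. m > 12/eps.
Take N = 12/eps. If m > N then |12/(m + 7)| ≤ 12/m < eps.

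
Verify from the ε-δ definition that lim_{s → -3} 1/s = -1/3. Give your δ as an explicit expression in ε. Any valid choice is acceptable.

Fix ε > 0. We seek δ > 0 such that 0 < |s + 3| < δ implies |1/s + 1/3| < ε.
|1/s + 1/3| = |-3 − s|/(3·|s|) = |s + 3|/(3|s|).
Require δ ≤ 3/2 so that |s| > 3 − 3/2 = 3/2, hence 3|s| > 9/2.
Then |1/s + 1/3| < |s + 3|/(9/2), which is < ε when |s + 3| < (9/2)ε.
Take δ = min(3/2, (9/2)ε). Then 0 < |s + 3| < δ gives both |s + 3| < 3/2 and |s + 3| < (9/2)ε, so |1/s + 1/3| < ε.

δ = min(3/2, (9/2)ε)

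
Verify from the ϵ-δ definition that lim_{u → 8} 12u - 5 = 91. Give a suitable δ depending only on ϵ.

δ = ϵ/12

Suppose ϵ > 0. We need δ > 0 so that 0 < |u − 8| < δ implies |(12u - 5) − 91| < ϵ.
Since (12u - 5) − 91 = 12(u − 8), we have |(12u - 5) − 91| = 12|u − 8|.
So 12|u − 8| < ϵ exactly when |u − 8| < ϵ/12.
Take δ = ϵ/12. If 0 < |u − 8| < δ then |(12u - 5) − 91| = 12|u − 8| < 12·(ϵ/12) = ϵ.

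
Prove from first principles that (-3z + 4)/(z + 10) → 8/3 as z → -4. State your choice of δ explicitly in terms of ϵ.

δ = min(3, (9/17)ϵ)

Fix ϵ > 0. We want δ > 0 with 0 < |z + 4| < δ ⇒ |(-3z + 4)/(z + 10) − (8/3)| < ϵ.
Combining over a common denominator, (-3z + 4)/(z + 10) − (8/3) = [(-3z + 4)·6 − 16·(z + 10)] / [6·(z + 10)] = -34(z + 4) / (6(z + 10)).
So |(-3z + 4)/(z + 10) − (8/3)| = 34|z + 4| / (6·|z + 10|).
Restrict δ ≤ 3. Then |z + 4| < 3 gives |z + 10| = |(z + 4) + 6| ≥ 6 − 3 = 3.
Hence |(-3z + 4)/(z + 10) − (8/3)| < 34|z + 4|/(6·3) = (17/9)|z + 4|, which is < ϵ once |z + 4| < (9/17)ϵ.
Take δ = min(3, (9/17)ϵ). Then 0 < |z + 4| < δ forces both bounds, so |(-3z + 4)/(z + 10) − (8/3)| < ϵ.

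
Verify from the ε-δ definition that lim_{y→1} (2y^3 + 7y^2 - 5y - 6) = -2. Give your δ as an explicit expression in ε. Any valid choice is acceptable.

δ = min(1, ε/30)

Suppose ε > 0. We want δ > 0 such that 0 < |y − 1| < δ implies |(2y^3 + 7y^2 - 5y - 6) + 2| < ε.
(2y^3 + 7y^2 - 5y - 6) + 2 = 2y^3 + 7y^2 - 5y - 4 = (y − 1)(2y^2 + 9y + 4).
So |(2y^3 + 7y^2 - 5y - 6) + 2| = |y − 1|·|2y^2 + 9y + 4|.
Assume first that |y − 1| < 1, so |y| < 2. Then |2y^2 + 9y + 4| ≤ 2·2^2 + 9·2 + 4 = 30.
Hence |(2y^3 + 7y^2 - 5y - 6) + 2| ≤ 30|y − 1| < ε provided |y − 1| < ε/30.
Choosing δ = min(1, ε/30) ensures both conditions, hence |(2y^3 + 7y^2 - 5y - 6) + 2| < ε.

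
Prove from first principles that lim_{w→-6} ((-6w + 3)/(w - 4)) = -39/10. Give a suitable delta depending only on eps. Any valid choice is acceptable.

Suppose eps > 0. We want delta > 0 with 0 < |w + 6| < delta ⇒ |(-6w + 3)/(w - 4) + 39/10| < eps.
Combining over a common denominator, (-6w + 3)/(w - 4) + 39/10 = [(-6w + 3)·(-10) − 39·(w - 4)] / [(-10)·(w - 4)] = 21(w + 6) / ((-10)(w - 4)).
So |(-6w + 3)/(w - 4) + 39/10| = 21|w + 6| / (10·|w − 4|).
Restrict delta ≤ 5. Then |w + 6| < 5 gives |w − 4| = |(w + 6) + (-10)| ≥ 10 − 5 = 5.
Hence |(-6w + 3)/(w - 4) + 39/10| < 21|w + 6|/(10·5) = (21/50)|w + 6|, which is < eps once |w + 6| < (50/21)eps.
Take delta = min(5, (50/21)eps). Then 0 < |w + 6| < delta forces both bounds, so |(-6w + 3)/(w - 4) + 39/10| < eps.

delta = min(5, (50/21)eps)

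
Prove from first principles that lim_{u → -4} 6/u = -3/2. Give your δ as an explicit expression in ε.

δ = min(2, (4/3)ε)

Let ε > 0 be given. We seek δ > 0 such that 0 < |u + 4| < δ implies |6/u + 3/2| < ε.
|6/u + 3/2| = 6·|-4 − u|/(4·|u|) = 6|u + 4|/(4|u|).
Require δ ≤ 2 so that |u| > 4 − 2 = 2, hence 4|u| > 8.
Then |6/u + 3/2| < 6|u + 4|/8, which is < ε when |u + 4| < (4/3)ε.
Take δ = min(2, (4/3)ε). Then 0 < |u + 4| < δ gives both |u + 4| < 2 and |u + 4| < (4/3)ε, so |6/u + 3/2| < ε.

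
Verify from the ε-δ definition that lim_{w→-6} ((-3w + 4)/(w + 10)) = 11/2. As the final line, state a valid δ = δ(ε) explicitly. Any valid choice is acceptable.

δ = min(2, (4/17)ε)

Let ε > 0 be given. We want δ > 0 with 0 < |w + 6| < δ ⇒ |(-3w + 4)/(w + 10) − (11/2)| < ε.
Combining over a common denominator, (-3w + 4)/(w + 10) − (11/2) = [(-3w + 4)·4 − 22·(w + 10)] / [4·(w + 10)] = -34(w + 6) / (4(w + 10)).
So |(-3w + 4)/(w + 10) − (11/2)| = 34|w + 6| / (4·|w + 10|).
Restrict δ ≤ 2. Then |w + 6| < 2 gives |w + 10| = |(w + 6) + 4| ≥ 4 − 2 = 2.
Hence |(-3w + 4)/(w + 10) − (11/2)| < 34|w + 6|/(4·2) = (17/4)|w + 6|, which is < ε once |w + 6| < (4/17)ε.
Take δ = min(2, (4/17)ε). Then 0 < |w + 6| < δ forces both bounds, so |(-3w + 4)/(w + 10) − (11/2)| < ε.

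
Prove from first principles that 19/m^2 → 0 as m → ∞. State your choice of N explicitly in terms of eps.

Suppose eps > 0. For m ≥ 1, |19/m^2 − 0| = 19/m^2.
19/m^2 < eps ⇔ m^2 > 19/eps ⇔ m > (19/eps)^{1/2}.
Take N = (19/eps)^{1/2}. Then m > N implies 19/m^2 < eps.

N = (19/eps)^{1/2}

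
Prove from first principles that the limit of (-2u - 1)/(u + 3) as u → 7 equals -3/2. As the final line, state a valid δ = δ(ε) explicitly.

δ = min(5, 10ε)

Let ε > 0 be given. We want δ > 0 with 0 < |u − 7| < δ ⇒ |(-2u - 1)/(u + 3) + 3/2| < ε.
Combining over a common denominator, (-2u - 1)/(u + 3) + 3/2 = [(-2u - 1)·10 − (-15)·(u + 3)] / [10·(u + 3)] = -5(u − 7) / (10(u + 3)).
So |(-2u - 1)/(u + 3) + 3/2| = 5|u − 7| / (10·|u + 3|).
Require δ ≤ 5, so |u + 3| ≥ |10| − |u − 7| > 10 − 5 = 5.
Hence |(-2u - 1)/(u + 3) + 3/2| < 5|u − 7|/(10·5) = (1/10)|u − 7|, which is < ε once |u − 7| < 10ε.
Take δ = min(5, 10ε). Then 0 < |u − 7| < δ forces both bounds, so |(-2u - 1)/(u + 3) + 3/2| < ε.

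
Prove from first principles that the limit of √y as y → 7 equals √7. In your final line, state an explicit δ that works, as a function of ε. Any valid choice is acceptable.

δ = min(7, √7·ε)

Suppose ε > 0. We want δ > 0 such that 0 < |y − 7| < δ implies |√y − √7| < ε.
Rationalise: √y − √7 = (y − 7)/(√y + √7), so |√y − √7| = |y − 7|/(√y + √7).
Restrict δ ≤ 7 so that |y − 7| < 7 forces y > 0, and then √y + √7 > √7.
Hence |√y − √7| < |y − 7|/√7, which is < ε once |y − 7| < √7·ε.
Take δ = min(7, √7·ε). If 0 < |y − 7| < δ then y > 0 and |√y − √7| < |y − 7|/√7 < ε.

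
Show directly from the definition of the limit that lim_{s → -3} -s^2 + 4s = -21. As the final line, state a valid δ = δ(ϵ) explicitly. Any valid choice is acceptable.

δ = min(2, ϵ/12)

Fix ϵ > 0. We want δ > 0 such that 0 < |s + 3| < δ implies |(-s^2 + 4s) + 21| < ϵ.
(-s^2 + 4s) + 21 = -s^2 + 4s + 21 = (s + 3)(-s + 7).
So |(-s^2 + 4s) + 21| = |s + 3|·|-s + 7|.
Require δ ≤ 2. Then |s + 3| < 2 gives |s| < 5, and by the triangle inequality |-s + 7| ≤ 5 + 7 = 12.
Hence |(-s^2 + 4s) + 21| ≤ 12|s + 3| < ϵ provided |s + 3| < ϵ/12.
Take δ = min(2, ϵ/12). Then 0 < |s + 3| < δ gives both |s + 3| < 2 and |s + 3| < ϵ/12, so |(-s^2 + 4s) + 21| < ϵ.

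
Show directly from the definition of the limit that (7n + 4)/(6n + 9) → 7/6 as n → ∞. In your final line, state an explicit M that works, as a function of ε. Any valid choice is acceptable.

Fix ε > 0. For n ≥ 1, |(7n + 4)/(6n + 9) − (7/6)| = |-39|/(6(6n + 9)) = 39/(6(6n + 9)).
Since 6n + 9 ≥ 6n for n ≥ 1, this is ≤ 39/(6·6n) = (13/12)/n.
So |(7n + 4)/(6n + 9) − (7/6)| < ε whenever n > (13/12)/ε.
Take M = (13/12)/ε. If n > M then |(7n + 4)/(6n + 9) − (7/6)| ≤ (13/12)/n < ε.

M = (13/12)/ε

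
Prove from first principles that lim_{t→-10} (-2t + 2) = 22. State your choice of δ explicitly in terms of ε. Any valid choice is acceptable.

δ = ε/2

Let ε > 0 be given. We need δ > 0 so that 0 < |t + 10| < δ implies |(-2t + 2) − 22| < ε.
|(-2t + 2) − 22| = |-2t - 20| = 2|t + 10|.
So 2|t + 10| < ε exactly when |t + 10| < ε/2.
Choosing δ = ε/2 gives |(-2t + 2) − 22| = 2|t + 10| < ε whenever |t + 10| < δ.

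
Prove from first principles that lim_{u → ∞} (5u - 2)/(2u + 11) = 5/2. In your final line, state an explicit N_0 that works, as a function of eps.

Let eps > 0 be given. We seek N_0 > 0 such that u > N_0 implies |(5u - 2)/(2u + 11) − (5/2)| < eps.
(5u - 2)/(2u + 11) − (5/2) = (2(5u - 2) − 5(2u + 11)) / (2(2u + 11)) = -59/(2(2u + 11)).
For u > 0 we have 2u + 11 > 2u, so |(5u - 2)/(2u + 11) − (5/2)| = 59/(2(2u + 11)) < 59/(2·2u) = (59/4)/u.
Thus |(5u - 2)/(2u + 11) − (5/2)| < eps whenever u > (59/4)/eps.
Take N_0 = (59/4)/eps. If u > N_0 then |(5u - 2)/(2u + 11) − (5/2)| < (59/4)/u < eps.

N_0 = (59/4)/eps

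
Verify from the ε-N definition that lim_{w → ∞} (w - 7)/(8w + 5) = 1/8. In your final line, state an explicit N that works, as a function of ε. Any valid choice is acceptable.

N = (61/64)/ε

Let ε > 0 be given. We seek N > 0 such that w > N implies |(w - 7)/(8w + 5) − (1/8)| < ε.
(w - 7)/(8w + 5) − (1/8) = (8(w - 7) − (8w + 5)) / (8(8w + 5)) = -61/(8(8w + 5)).
For w > 0 we have 8w + 5 > 8w, so |(w - 7)/(8w + 5) − (1/8)| = 61/(8(8w + 5)) < 61/(8·8w) = (61/64)/w.
Thus |(w - 7)/(8w + 5) − (1/8)| < ε whenever w > (61/64)/ε.
Take N = (61/64)/ε. If w > N then |(w - 7)/(8w + 5) − (1/8)| < (61/64)/w < ε.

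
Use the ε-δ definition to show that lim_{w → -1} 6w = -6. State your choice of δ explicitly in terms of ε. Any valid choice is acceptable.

Suppose ε > 0. We need δ > 0 so that 0 < |w + 1| < δ implies |(6w) + 6| < ε.
Since (6w) + 6 = 6(w + 1), we have |(6w) + 6| = 6|w + 1|.
Thus it suffices that |w + 1| < ε/6.
Choosing δ = ε/6 gives |(6w) + 6| = 6|w + 1| < ε whenever |w + 1| < δ.

δ = ε/6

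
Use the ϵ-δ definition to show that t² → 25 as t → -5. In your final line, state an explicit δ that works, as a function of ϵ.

δ = min(2, ϵ/12)

Let ϵ > 0 be given. We seek δ > 0 with 0 < |t + 5| < δ ⇒ |t² − 25| < ϵ.
Factor: t² − 25 = (t + 5)(t - 5), so |t² − 25| = |t + 5|·|t - 5|.
Impose δ ≤ 2 so that |t| < 7; then |t - 5| ≤ 12.
Hence |t² − 25| ≤ 12|t + 5|, which is < ϵ once |t + 5| < ϵ/12.
Take δ = min(2, ϵ/12). If 0 < |t + 5| < δ then both bounds hold and |t² − 25| ≤ 12|t + 5| < 12·(ϵ/12) = ϵ.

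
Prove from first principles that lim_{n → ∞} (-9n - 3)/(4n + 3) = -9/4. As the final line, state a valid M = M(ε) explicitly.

Fix ε > 0. For n ≥ 1, |(-9n - 3)/(4n + 3) + 9/4| = |15|/(4(4n + 3)) = 15/(4(4n + 3)).
Since 4n + 3 ≥ 4n for n ≥ 1, this is ≤ 15/(4·4n) = (15/16)/n.
So |(-9n - 3)/(4n + 3) + 9/4| < ε whenever n > (15/16)/ε.
Take M = (15/16)/ε. If n > M then |(-9n - 3)/(4n + 3) + 9/4| ≤ (15/16)/n < ε.

M = (15/16)/ε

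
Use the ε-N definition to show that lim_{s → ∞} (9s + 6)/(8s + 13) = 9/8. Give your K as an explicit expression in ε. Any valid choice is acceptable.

K = (69/64)/ε

Suppose ε > 0. We seek K > 0 such that s > K implies |(9s + 6)/(8s + 13) − (9/8)| < ε.
(9s + 6)/(8s + 13) − (9/8) = (8(9s + 6) − 9(8s + 13)) / (8(8s + 13)) = -69/(8(8s + 13)).
For s > 0 we have 8s + 13 > 8s, so |(9s + 6)/(8s + 13) − (9/8)| = 69/(8(8s + 13)) < 69/(8·8s) = (69/64)/s.
Thus |(9s + 6)/(8s + 13) − (9/8)| < ε whenever s > (69/64)/ε.
Take K = (69/64)/ε. If s > K then |(9s + 6)/(8s + 13) − (9/8)| < (69/64)/s < ε.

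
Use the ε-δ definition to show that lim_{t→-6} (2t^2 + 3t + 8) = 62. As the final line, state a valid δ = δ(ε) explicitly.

Let ε > 0 be given. We want δ > 0 such that 0 < |t + 6| < δ implies |(2t^2 + 3t + 8) − 62| < ε.
(2t^2 + 3t + 8) − 62 = 2t^2 + 3t - 54 = (t + 6)(2t - 9).
So |(2t^2 + 3t + 8) − 62| = |t + 6|·|2t - 9|.
Require δ ≤ 2. Then |t + 6| < 2 gives |t| < 8, and by the triangle inequality |2t - 9| ≤ 2·8 + 9 = 25.
Hence |(2t^2 + 3t + 8) − 62| ≤ 25|t + 6| < ε provided |t + 6| < ε/25.
Take δ = min(2, ε/25). Then 0 < |t + 6| < δ gives both |t + 6| < 2 and |t + 6| < ε/25, so |(2t^2 + 3t + 8) − 62| < ε.

δ = min(2, ε/25)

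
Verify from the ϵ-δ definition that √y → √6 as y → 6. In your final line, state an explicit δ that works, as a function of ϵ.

δ = min(6, √6·ϵ)

Fix ϵ > 0. We want δ > 0 such that 0 < |y − 6| < δ implies |√y − √6| < ϵ.
Multiplying by the conjugate, |√y − √6| = |y − 6|/(√y + √6).
Restrict δ ≤ 6 so that |y − 6| < 6 forces y > 0, and then √y + √6 > √6.
Hence |√y − √6| < |y − 6|/√6, which is < ϵ once |y − 6| < √6·ϵ.
Take δ = min(6, √6·ϵ). If 0 < |y − 6| < δ then y > 0 and |√y − √6| < |y − 6|/√6 < ϵ.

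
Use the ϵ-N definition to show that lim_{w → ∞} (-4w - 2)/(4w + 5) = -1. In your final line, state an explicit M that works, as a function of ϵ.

Let ϵ > 0 be given. We seek M > 0 such that w > M implies |(-4w - 2)/(4w + 5) + 1| < ϵ.
(-4w - 2)/(4w + 5) + 1 = (4(-4w - 2) − (-4)(4w + 5)) / (4(4w + 5)) = 12/(4(4w + 5)).
For w > 0 we have 4w + 5 > 4w, so |(-4w - 2)/(4w + 5) + 1| = 12/(4(4w + 5)) < 12/(4·4w) = (3/4)/w.
Thus |(-4w - 2)/(4w + 5) + 1| < ϵ whenever w > (3/4)/ϵ.
Take M = (3/4)/ϵ. If w > M then |(-4w - 2)/(4w + 5) + 1| < (3/4)/w < ϵ.

M = (3/4)/ϵ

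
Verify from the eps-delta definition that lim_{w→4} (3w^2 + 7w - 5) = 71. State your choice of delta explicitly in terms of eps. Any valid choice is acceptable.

Let eps > 0. We want delta > 0 such that 0 < |w − 4| < delta implies |(3w^2 + 7w - 5) − 71| < eps.
(3w^2 + 7w - 5) − 71 = 3w^2 + 7w - 76 = (w − 4)(3w + 19).
So |(3w^2 + 7w - 5) − 71| = |w − 4|·|3w + 19|.
Require delta ≤ 2. Then |w − 4| < 2 gives |w| < 6, and by the triangle inequality |3w + 19| ≤ 3·6 + 19 = 37.
Hence |(3w^2 + 7w - 5) − 71| ≤ 37|w − 4| < eps provided |w − 4| < eps/37.
Choosing delta = min(2, eps/37) ensures both conditions, hence |(3w^2 + 7w - 5) − 71| < eps.

delta = min(2, eps/37)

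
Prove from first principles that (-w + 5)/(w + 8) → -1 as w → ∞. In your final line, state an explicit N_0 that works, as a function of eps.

N_0 = 13/eps

Let eps > 0. We seek N_0 > 0 such that w > N_0 implies |(-w + 5)/(w + 8) + 1| < eps.
(-w + 5)/(w + 8) + 1 = ((-w + 5) − (-1)(w + 8)) / ((w + 8)) = 13/((w + 8)).
For w > 0 we have w + 8 > w, so |(-w + 5)/(w + 8) + 1| = 13/((w + 8)) < 13/(w) = 13/w.
Thus |(-w + 5)/(w + 8) + 1| < eps whenever w > 13/eps.
Take N_0 = 13/eps. If w > N_0 then |(-w + 5)/(w + 8) + 1| < 13/w < eps.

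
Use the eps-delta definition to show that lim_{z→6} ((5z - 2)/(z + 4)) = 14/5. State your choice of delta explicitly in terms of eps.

delta = min(5, (25/11)eps)

Fix eps > 0. We want delta > 0 with 0 < |z − 6| < delta ⇒ |(5z - 2)/(z + 4) − (14/5)| < eps.
Combining over a common denominator, (5z - 2)/(z + 4) − (14/5) = [(5z - 2)·10 − 28·(z + 4)] / [10·(z + 4)] = 22(z − 6) / (10(z + 4)).
So |(5z - 2)/(z + 4) − (14/5)| = 22|z − 6| / (10·|z + 4|).
Restrict delta ≤ 5. Then |z − 6| < 5 gives |z + 4| = |(z − 6) + 10| ≥ 10 − 5 = 5.
Hence |(5z - 2)/(z + 4) − (14/5)| < 22|z − 6|/(10·5) = (11/25)|z − 6|, which is < eps once |z − 6| < (25/11)eps.
Take delta = min(5, (25/11)eps). Then 0 < |z − 6| < delta forces both bounds, so |(5z - 2)/(z + 4) − (14/5)| < eps.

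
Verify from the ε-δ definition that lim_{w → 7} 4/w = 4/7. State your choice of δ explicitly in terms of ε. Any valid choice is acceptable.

δ = min(7/2, (49/8)ε)

Let ε > 0. We seek δ > 0 such that 0 < |w − 7| < δ implies |4/w − (4/7)| < ε.
|4/w − (4/7)| = 4·|7 − w|/(7·|w|) = 4|w − 7|/(7|w|).
Require δ ≤ 7/2 so that |w| > 7 − 7/2 = 7/2, hence 7|w| > 49/2.
Then |4/w − (4/7)| < 4|w − 7|/(49/2), which is < ε when |w − 7| < (49/8)ε.
Take δ = min(7/2, (49/8)ε). Then 0 < |w − 7| < δ gives both |w − 7| < 7/2 and |w − 7| < (49/8)ε, so |4/w − (4/7)| < ε.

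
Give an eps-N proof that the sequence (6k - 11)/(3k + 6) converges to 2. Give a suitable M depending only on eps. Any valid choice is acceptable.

M = (23/3)/eps

Let eps > 0. For k ≥ 1, |(6k - 11)/(3k + 6) − 2| = |-69|/(3(3k + 6)) = 69/(3(3k + 6)).
Since 3k + 6 ≥ 3k for k ≥ 1, this is ≤ 69/(3·3k) = (23/3)/k.
So |(6k - 11)/(3k + 6) − 2| < eps whenever k > (23/3)/eps.
Take M = (23/3)/eps. If k > M then |(6k - 11)/(3k + 6) − 2| ≤ (23/3)/k < eps.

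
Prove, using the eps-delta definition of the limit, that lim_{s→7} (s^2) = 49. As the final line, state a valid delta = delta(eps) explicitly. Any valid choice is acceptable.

Fix eps > 0. We seek delta > 0 with 0 < |s − 7| < delta ⇒ |s^2 − 49| < eps.
Factor: s^2 − 49 = (s − 7)(s + 7), so |s^2 − 49| = |s − 7|·|s + 7|.
Restrict delta ≤ 2. Then |s − 7| < 2 gives |s| < 9, so by the triangle inequality |s + 7| ≤ 9 + 7 = 16.
Hence |s^2 − 49| ≤ 16|s − 7|, which is < eps once |s − 7| < eps/16.
Take delta = min(2, eps/16). If 0 < |s − 7| < delta then both bounds hold and |s^2 − 49| ≤ 16|s − 7| < 16·(eps/16) = eps.

delta = min(2, eps/16)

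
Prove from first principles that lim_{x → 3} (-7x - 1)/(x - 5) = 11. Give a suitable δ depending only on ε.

Suppose ε > 0. We want δ > 0 with 0 < |x − 3| < δ ⇒ |(-7x - 1)/(x - 5) − 11| < ε.
Combining over a common denominator, (-7x - 1)/(x - 5) − 11 = [(-7x - 1)·(-2) − (-22)·(x - 5)] / [(-2)·(x - 5)] = 36(x − 3) / ((-2)(x - 5)).
So |(-7x - 1)/(x - 5) − 11| = 36|x − 3| / (2·|x − 5|).
Require δ ≤ 1, so |x − 5| ≥ |-2| − |x − 3| > 2 − 1 = 1.
Hence |(-7x - 1)/(x - 5) − 11| < 36|x − 3|/(2·1) = 18|x − 3|, which is < ε once |x − 3| < (1/18)ε.
Take δ = min(1, (1/18)ε). Then 0 < |x − 3| < δ forces both bounds, so |(-7x - 1)/(x - 5) − 11| < ε.

δ = min(1, (1/18)ε)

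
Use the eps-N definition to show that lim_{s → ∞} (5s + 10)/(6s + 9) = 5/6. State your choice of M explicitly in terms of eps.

M = (5/12)/eps

Suppose eps > 0. We seek M > 0 such that s > M implies |(5s + 10)/(6s + 9) − (5/6)| < eps.
(5s + 10)/(6s + 9) − (5/6) = (6(5s + 10) − 5(6s + 9)) / (6(6s + 9)) = 15/(6(6s + 9)).
For s > 0 we have 6s + 9 > 6s, so |(5s + 10)/(6s + 9) − (5/6)| = 15/(6(6s + 9)) < 15/(6·6s) = (5/12)/s.
Thus |(5s + 10)/(6s + 9) − (5/6)| < eps whenever s > (5/12)/eps.
Take M = (5/12)/eps. If s > M then |(5s + 10)/(6s + 9) − (5/6)| < (5/12)/s < eps.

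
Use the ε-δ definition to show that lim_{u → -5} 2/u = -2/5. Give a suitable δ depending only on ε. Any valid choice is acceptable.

Let ε > 0 be given. We seek δ > 0 such that 0 < |u + 5| < δ implies |2/u + 2/5| < ε.
|2/u + 2/5| = 2·|-5 − u|/(5·|u|) = 2|u + 5|/(5|u|).
Restrict δ ≤ 5/2. Then |u + 5| < 5/2 gives |u| > 5/2, so 5|u| > 25/2.
Then |2/u + 2/5| < 2|u + 5|/(25/2), which is < ε when |u + 5| < (25/4)ε.
Take δ = min(5/2, (25/4)ε). Then 0 < |u + 5| < δ gives both |u + 5| < 5/2 and |u + 5| < (25/4)ε, so |2/u + 2/5| < ε.

δ = min(5/2, (25/4)ε)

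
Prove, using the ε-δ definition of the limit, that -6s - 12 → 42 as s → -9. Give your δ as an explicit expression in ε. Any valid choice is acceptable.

Suppose ε > 0. We need δ > 0 so that 0 < |s + 9| < δ implies |(-6s - 12) − 42| < ε.
|(-6s - 12) − 42| = |-6s - 54| = 6|s + 9|.
Thus it suffices that |s + 9| < ε/6.
Choosing δ = ε/6 gives |(-6s - 12) − 42| = 6|s + 9| < ε whenever |s + 9| < δ.

δ = ε/6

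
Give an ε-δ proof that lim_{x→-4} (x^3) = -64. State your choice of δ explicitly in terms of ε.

Suppose ε > 0. We seek δ > 0 with 0 < |x + 4| < δ ⇒ |x^3 + 64| < ε.
Factor: x^3 + 64 = (x + 4)(x^2 - 4x + 16), so |x^3 + 64| = |x + 4|·|x^2 - 4x + 16|.
Impose δ ≤ 2 so that |x| < 6; then |x^2 - 4x + 16| ≤ 76.
Hence |x^3 + 64| ≤ 76|x + 4|, which is < ε once |x + 4| < ε/76.
Take δ = min(2, ε/76). If 0 < |x + 4| < δ then both bounds hold and |x^3 + 64| ≤ 76|x + 4| < 76·(ε/76) = ε.

δ = min(2, ε/76)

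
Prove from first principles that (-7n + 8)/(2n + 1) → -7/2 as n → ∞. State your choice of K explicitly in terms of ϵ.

Let ϵ > 0. For n ≥ 1, |(-7n + 8)/(2n + 1) + 7/2| = |23|/(2(2n + 1)) = 23/(2(2n + 1)).
Since 2n + 1 ≥ 2n for n ≥ 1, this is ≤ 23/(2·2n) = (23/4)/n.
So |(-7n + 8)/(2n + 1) + 7/2| < ϵ whenever n > (23/4)/ϵ.
Take K = (23/4)/ϵ. If n > K then |(-7n + 8)/(2n + 1) + 7/2| ≤ (23/4)/n < ϵ.

K = (23/4)/ϵ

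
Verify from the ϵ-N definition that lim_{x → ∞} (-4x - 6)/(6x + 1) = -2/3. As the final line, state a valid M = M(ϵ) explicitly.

Let ϵ > 0. We seek M > 0 such that x > M implies |(-4x - 6)/(6x + 1) + 2/3| < ϵ.
(-4x - 6)/(6x + 1) + 2/3 = (6(-4x - 6) − (-4)(6x + 1)) / (6(6x + 1)) = -32/(6(6x + 1)).
For x > 0 we have 6x + 1 > 6x, so |(-4x - 6)/(6x + 1) + 2/3| = 32/(6(6x + 1)) < 32/(6·6x) = (8/9)/x.
Thus |(-4x - 6)/(6x + 1) + 2/3| < ϵ whenever x > (8/9)/ϵ.
Take M = (8/9)/ϵ. If x > M then |(-4x - 6)/(6x + 1) + 2/3| < (8/9)/x < ϵ.

M = (8/9)/ϵ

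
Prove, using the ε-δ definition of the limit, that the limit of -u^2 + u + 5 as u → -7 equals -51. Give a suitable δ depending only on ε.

Let ε > 0. We want δ > 0 such that 0 < |u + 7| < δ implies |(-u^2 + u + 5) + 51| < ε.
(-u^2 + u + 5) + 51 = -u^2 + u + 56 = (u + 7)(-u + 8).
So |(-u^2 + u + 5) + 51| = |u + 7|·|-u + 8|.
Require δ ≤ 1. Then |u + 7| < 1 gives |u| < 8, and by the triangle inequality |-u + 8| ≤ 8 + 8 = 16.
Hence |(-u^2 + u + 5) + 51| ≤ 16|u + 7| < ε provided |u + 7| < ε/16.
Choosing δ = min(1, ε/16) ensures both conditions, hence |(-u^2 + u + 5) + 51| < ε.

δ = min(1, ε/16)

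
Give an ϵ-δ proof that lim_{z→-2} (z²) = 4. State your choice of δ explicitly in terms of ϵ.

δ = min(1, ϵ/5)

Let ϵ > 0 be given. We seek δ > 0 with 0 < |z + 2| < δ ⇒ |z² − 4| < ϵ.
Factor: z² − 4 = (z + 2)(z - 2), so |z² − 4| = |z + 2|·|z - 2|.
Impose δ ≤ 1 so that |z| < 3; then |z - 2| ≤ 5.
Hence |z² − 4| ≤ 5|z + 2|, which is < ϵ once |z + 2| < ϵ/5.
Take δ = min(1, ϵ/5). If 0 < |z + 2| < δ then both bounds hold and |z² − 4| ≤ 5|z + 2| < 5·(ϵ/5) = ϵ.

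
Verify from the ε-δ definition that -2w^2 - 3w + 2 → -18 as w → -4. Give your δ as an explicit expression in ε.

Let ε > 0 be given. We want δ > 0 such that 0 < |w + 4| < δ implies |(-2w^2 - 3w + 2) + 18| < ε.
(-2w^2 - 3w + 2) + 18 = -2w^2 - 3w + 20 = (w + 4)(-2w + 5).
So |(-2w^2 - 3w + 2) + 18| = |w + 4|·|-2w + 5|.
Require δ ≤ 2. Then |w + 4| < 2 gives |w| < 6, and by the triangle inequality |-2w + 5| ≤ 2·6 + 5 = 17.
Hence |(-2w^2 - 3w + 2) + 18| ≤ 17|w + 4| < ε provided |w + 4| < ε/17.
Choosing δ = min(2, ε/17) ensures both conditions, hence |(-2w^2 - 3w + 2) + 18| < ε.

δ = min(2, ε/17)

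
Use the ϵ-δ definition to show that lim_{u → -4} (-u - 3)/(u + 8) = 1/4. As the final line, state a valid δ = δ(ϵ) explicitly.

Fix ϵ > 0. We want δ > 0 with 0 < |u + 4| < δ ⇒ |(-u - 3)/(u + 8) − (1/4)| < ϵ.
Combining over a common denominator, (-u - 3)/(u + 8) − (1/4) = [(-u - 3)·4 − 1·(u + 8)] / [4·(u + 8)] = -5(u + 4) / (4(u + 8)).
So |(-u - 3)/(u + 8) − (1/4)| = 5|u + 4| / (4·|u + 8|).
Restrict δ ≤ 2. Then |u + 4| < 2 gives |u + 8| = |(u + 4) + 4| ≥ 4 − 2 = 2.
Hence |(-u - 3)/(u + 8) − (1/4)| < 5|u + 4|/(4·2) = (5/8)|u + 4|, which is < ϵ once |u + 4| < (8/5)ϵ.
Take δ = min(2, (8/5)ϵ). Then 0 < |u + 4| < δ forces both bounds, so |(-u - 3)/(u + 8) − (1/4)| < ϵ.

δ = min(2, (8/5)ϵ)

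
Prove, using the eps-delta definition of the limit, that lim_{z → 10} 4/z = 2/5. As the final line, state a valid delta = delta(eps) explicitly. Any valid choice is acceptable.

delta = min(5, (25/2)eps)

Let eps > 0 be given. We seek delta > 0 such that 0 < |z − 10| < delta implies |4/z − (2/5)| < eps.
|4/z − (2/5)| = 4·|10 − z|/(10·|z|) = 4|z − 10|/(10|z|).
Restrict delta ≤ 5. Then |z − 10| < 5 gives |z| > 5, so 10|z| > 50.
Then |4/z − (2/5)| < 4|z − 10|/50, which is < eps when |z − 10| < (25/2)eps.
Take delta = min(5, (25/2)eps). Then 0 < |z − 10| < delta gives both |z − 10| < 5 and |z − 10| < (25/2)eps, so |4/z − (2/5)| < eps.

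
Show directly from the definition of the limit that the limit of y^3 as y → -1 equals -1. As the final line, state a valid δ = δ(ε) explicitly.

Let ε > 0. We seek δ > 0 with 0 < |y + 1| < δ ⇒ |y^3 + 1| < ε.
Factor: y^3 + 1 = (y + 1)(y^2 - y + 1), so |y^3 + 1| = |y + 1|·|y^2 - y + 1|.
Restrict δ ≤ 1. Then |y + 1| < 1 gives |y| < 2, so by the triangle inequality |y^2 - y + 1| ≤ 2^2 + 2 + 1 = 7.
Hence |y^3 + 1| ≤ 7|y + 1|, which is < ε once |y + 1| < ε/7.
Take δ = min(1, ε/7). If 0 < |y + 1| < δ then both bounds hold and |y^3 + 1| ≤ 7|y + 1| < 7·(ε/7) = ε.

δ = min(1, ε/7)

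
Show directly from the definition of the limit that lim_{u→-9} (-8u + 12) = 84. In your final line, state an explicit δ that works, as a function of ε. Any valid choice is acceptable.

δ = ε/8

Suppose ε > 0. We need δ > 0 so that 0 < |u + 9| < δ implies |(-8u + 12) − 84| < ε.
|(-8u + 12) − 84| = |-8u - 72| = 8|u + 9|.
Thus it suffices that |u + 9| < ε/8.
Choosing δ = ε/8 gives |(-8u + 12) − 84| = 8|u + 9| < ε whenever |u + 9| < δ.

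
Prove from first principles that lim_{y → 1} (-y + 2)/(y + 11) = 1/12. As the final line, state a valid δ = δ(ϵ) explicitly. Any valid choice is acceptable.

δ = min(6, (72/13)ϵ)

Let ϵ > 0. We want δ > 0 with 0 < |y − 1| < δ ⇒ |(-y + 2)/(y + 11) − (1/12)| < ϵ.
Combining over a common denominator, (-y + 2)/(y + 11) − (1/12) = [(-y + 2)·12 − 1·(y + 11)] / [12·(y + 11)] = -13(y − 1) / (12(y + 11)).
So |(-y + 2)/(y + 11) − (1/12)| = 13|y − 1| / (12·|y + 11|).
Require δ ≤ 6, so |y + 11| ≥ |12| − |y − 1| > 12 − 6 = 6.
Hence |(-y + 2)/(y + 11) − (1/12)| < 13|y − 1|/(12·6) = (13/72)|y − 1|, which is < ϵ once |y − 1| < (72/13)ϵ.
Take δ = min(6, (72/13)ϵ). Then 0 < |y − 1| < δ forces both bounds, so |(-y + 2)/(y + 11) − (1/12)| < ϵ.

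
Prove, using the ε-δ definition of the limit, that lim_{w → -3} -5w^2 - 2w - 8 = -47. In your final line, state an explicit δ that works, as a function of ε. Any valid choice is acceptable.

Fix ε > 0. We want δ > 0 such that 0 < |w + 3| < δ implies |(-5w^2 - 2w - 8) + 47| < ε.
(-5w^2 - 2w - 8) + 47 = -5w^2 - 2w + 39 = (w + 3)(-5w + 13).
So |(-5w^2 - 2w - 8) + 47| = |w + 3|·|-5w + 13|.
Assume first that |w + 3| < 1, so |w| < 4. Then |-5w + 13| ≤ 5·4 + 13 = 33.
Hence |(-5w^2 - 2w - 8) + 47| ≤ 33|w + 3| < ε provided |w + 3| < ε/33.
Take δ = min(1, ε/33). Then 0 < |w + 3| < δ gives both |w + 3| < 1 and |w + 3| < ε/33, so |(-5w^2 - 2w - 8) + 47| < ε.

δ = min(1, ε/33)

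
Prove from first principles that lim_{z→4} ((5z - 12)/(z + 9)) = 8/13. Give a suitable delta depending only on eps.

delta = min(13/2, (169/114)eps)

Suppose eps > 0. We want delta > 0 with 0 < |z − 4| < delta ⇒ |(5z - 12)/(z + 9) − (8/13)| < eps.
Combining over a common denominator, (5z - 12)/(z + 9) − (8/13) = [(5z - 12)·13 − 8·(z + 9)] / [13·(z + 9)] = 57(z − 4) / (13(z + 9)).
So |(5z - 12)/(z + 9) − (8/13)| = 57|z − 4| / (13·|z + 9|).
Restrict delta ≤ 13/2. Then |z − 4| < 13/2 gives |z + 9| = |(z − 4) + 13| ≥ 13 − 13/2 = 13/2.
Hence |(5z - 12)/(z + 9) − (8/13)| < 57|z − 4|/(13·(13/2)) = (114/169)|z − 4|, which is < eps once |z − 4| < (169/114)eps.
Take delta = min(13/2, (169/114)eps). Then 0 < |z − 4| < delta forces both bounds, so |(5z - 12)/(z + 9) − (8/13)| < eps.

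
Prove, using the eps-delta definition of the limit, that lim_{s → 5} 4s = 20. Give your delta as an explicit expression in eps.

Suppose eps > 0. We need delta > 0 so that 0 < |s − 5| < delta implies |(4s) − 20| < eps.
|(4s) − 20| = |4s - 20| = 4|s − 5|.
Thus it suffices that |s − 5| < eps/4.
Choosing delta = eps/4 gives |(4s) − 20| = 4|s − 5| < eps whenever |s − 5| < delta.

delta = eps/4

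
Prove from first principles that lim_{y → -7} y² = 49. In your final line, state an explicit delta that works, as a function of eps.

delta = min(2, eps/16)

Let eps > 0 be given. We seek delta > 0 with 0 < |y + 7| < delta ⇒ |y² − 49| < eps.
Factor: y² − 49 = (y + 7)(y - 7), so |y² − 49| = |y + 7|·|y - 7|.
Restrict delta ≤ 2. Then |y + 7| < 2 gives |y| < 9, so by the triangle inequality |y - 7| ≤ 9 + 7 = 16.
Hence |y² − 49| ≤ 16|y + 7|, which is < eps once |y + 7| < eps/16.
Take delta = min(2, eps/16). If 0 < |y + 7| < delta then both bounds hold and |y² − 49| ≤ 16|y + 7| < 16·(eps/16) = eps.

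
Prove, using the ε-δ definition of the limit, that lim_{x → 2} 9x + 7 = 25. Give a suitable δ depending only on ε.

Fix ε > 0. We need δ > 0 so that 0 < |x − 2| < δ implies |(9x + 7) − 25| < ε.
|(9x + 7) − 25| = |9x - 18| = 9|x − 2|.
So 9|x − 2| < ε exactly when |x − 2| < ε/9.
Choosing δ = ε/9 gives |(9x + 7) − 25| = 9|x − 2| < ε whenever |x − 2| < δ.

δ = ε/9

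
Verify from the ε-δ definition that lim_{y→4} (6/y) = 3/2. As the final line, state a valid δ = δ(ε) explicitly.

Fix ε > 0. We seek δ > 0 such that 0 < |y − 4| < δ implies |6/y − (3/2)| < ε.
|6/y − (3/2)| = 6·|4 − y|/(4·|y|) = 6|y − 4|/(4|y|).
Restrict δ ≤ 2. Then |y − 4| < 2 gives |y| > 2, so 4|y| > 8.
Then |6/y − (3/2)| < 6|y − 4|/8, which is < ε when |y − 4| < (4/3)ε.
Take δ = min(2, (4/3)ε). Then 0 < |y − 4| < δ gives both |y − 4| < 2 and |y − 4| < (4/3)ε, so |6/y − (3/2)| < ε.

δ = min(2, (4/3)ε)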